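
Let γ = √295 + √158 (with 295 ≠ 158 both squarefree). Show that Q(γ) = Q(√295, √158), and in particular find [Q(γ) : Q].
[Q(γ) : Q] = 4 (equivalently, Q(γ) = Q(√295, √158))

Obviously Q(γ) ⊆ Q(√295, √158), and [Q(√295, √158):Q] = 4 (since 295, 158 are distinct squarefree integers > 1 with 46610 not a perfect square). To show equality we compute the minimal polynomial of γ. From γ = √295 + √158: γ^2 = 295 + 2√(46610) + 158 = 453 + 2√(46610), so γ^2 - 453 = 2√(46610); squaring, (γ^2 - 453)^2 = 4·46610, i.e. γ^4 - 906γ^2 + 205209 - 186440 = 0, i.e. γ^4 - 906γ^2 + 18769 = 0. So γ is a root of x^4 - 906x^2 + 18769. This polynomial is irreducible over Q: it has no rational root (each ±√295 ± √158 is irrational), and any factorization into two quadratics over Q would force √(46610) ∈ Q (pairing opposite roots) or √295, √158 ∈ Q (other pairings), all impossible. Hence [Q(γ):Q] = 4 = [Q(√295, √158):Q], so Q(γ) = Q(√295, √158).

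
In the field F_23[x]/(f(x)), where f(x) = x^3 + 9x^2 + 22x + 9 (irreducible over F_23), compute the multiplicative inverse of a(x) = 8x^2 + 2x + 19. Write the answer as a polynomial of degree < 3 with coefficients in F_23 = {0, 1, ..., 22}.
a(x)^(-1) ≡ 17x^2 + 6x + 22 (mod f(x))

Since f is irreducible over F_23, F_23[x]/(f) is a field and a(x) ≠ 0 has an inverse. Apply the extended Euclidean algorithm to f(x) and a(x) in F_23[x]: f(x) = (3x + 9)·a(x) + (16x + 22);  a(x) = (12x + 21)·(16x + 22) + (17). The last nonzero remainder is the constant 17 = gcd(f, a) in F_23. Back-substituting through the division chain expresses 17 = s(x)·a(x) + t(x)·f(x) with s(x) ≡ 13x^2 + 10x + 6 (mod f), so (13x^2 + 10x + 6)·a(x) ≡ 17 (mod f). Multiplying by 17^(-1) ≡ 19 in F_23 gives a(x)^(-1) ≡ 19·(13x^2 + 10x + 6) ≡ 17x^2 + 6x + 22 (mod f). Check: (8x^2 + 2x + 19)·(17x^2 + 6x + 22) = 21x^4 + 13x^3 + 5x^2 + 20x + 4 ≡ 1 (mod x^3 + 9x^2 + 22x + 9).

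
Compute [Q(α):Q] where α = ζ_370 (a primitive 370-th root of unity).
[Q(α):Q] = 144

The minimal polynomial of ζ_370 over Q is the 370-th cyclotomic polynomial Φ_370(x), which is irreducible over Q and has degree φ(370) = 144. Hence [Q(α):Q] = φ(370) = 144.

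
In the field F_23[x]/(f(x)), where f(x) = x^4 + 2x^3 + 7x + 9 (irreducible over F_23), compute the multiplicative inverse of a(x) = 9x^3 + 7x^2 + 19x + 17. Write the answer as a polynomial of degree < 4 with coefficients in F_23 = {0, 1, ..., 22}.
a(x)^(-1) ≡ x^3 + 5x^2 + 17 (mod f(x))

Since f is irreducible over F_23, F_23[x]/(f) is a field and a(x) ≠ 0 has an inverse. Apply the extended Euclidean algorithm to f(x) and a(x) in F_23[x]: f(x) = (18x + 22)·a(x) + (10x^2 + 19x + 3);  a(x) = (17x + 19)·(10x^2 + 19x + 3) + (21x + 6);  (10x^2 + 19x + 3) = (18x + 10)·(21x + 6) + (12). The last nonzero remainder is the constant 12 = gcd(f, a) in F_23. Back-substituting through the division chain expresses 12 = s(x)·a(x) + t(x)·f(x) with s(x) ≡ 12x^3 + 14x^2 + 20 (mod f), so (12x^3 + 14x^2 + 20)·a(x) ≡ 12 (mod f). Multiplying by 12^(-1) ≡ 2 in F_23 gives a(x)^(-1) ≡ 2·(12x^3 + 14x^2 + 20) ≡ x^3 + 5x^2 + 17 (mod f). Check: (9x^3 + 7x^2 + 19x + 17)·(x^3 + 5x^2 + 17) = 9x^6 + 6x^5 + 8x^4 + 12x^3 + 20x^2 + x + 13 ≡ 1 (mod x^4 + 2x^3 + 7x + 9).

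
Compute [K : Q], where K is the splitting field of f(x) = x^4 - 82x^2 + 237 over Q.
[K : Q] = 4

Solving the quadratic in x^2: x^2 = (82 ± √(82^2 - 4·237))/2 = (82 ± √5776)/2 = (82 ± 76)/2, giving x^2 = 79 or x^2 = 3. So f(x) = (x^2 - 79)(x^2 - 3) and the roots of f are ±√79, ±√3. Hence the splitting field is K = Q(√79, √3). Since 79 and 3 are distinct squarefree integers > 1, their product 237 is not a perfect square, so √3 ∉ Q(√79). By the tower law [K:Q] = [Q(√79,√3):Q(√79)] · [Q(√79):Q] = 2 · 2 = 4.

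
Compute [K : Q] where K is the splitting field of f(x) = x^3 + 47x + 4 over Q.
[K : Q] = 6

By the rational root test, any rational root of the monic integer polynomial f(x) = x^3 + 47x + 4 must be an integer dividing the constant term 4, i.e. one of ±{1, 2, 4}. Evaluating: f(1) = 52, f(-1) = -44, f(2) = 106, f(-2) = -98, f(4) = 256, f(-4) = -248; none is 0, so f has no rational root and is therefore irreducible over Q (a cubic with no linear factor over a field is irreducible). For an irreducible cubic, the Galois group is A_3 or S_3 according as the discriminant disc(f) = -4a^3 - 27b^2 = -4·(47)^3 - 27·(4)^2 = -415724 is or is not a square in Q. Here disc(f) = -415724 is not a perfect square in Q, so the Galois group of f over Q is not contained in A_3 and must be all of S_3. The splitting field has degree |S_3| = 6 over Q, so [K : Q] = 6.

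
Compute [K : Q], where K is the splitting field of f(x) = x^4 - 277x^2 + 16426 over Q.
[K : Q] = 4

Solving the quadratic in x^2: x^2 = (277 ± √(277^2 - 4·16426))/2 = (277 ± √11025)/2 = (277 ± 105)/2, giving x^2 = 191 or x^2 = 86. So f(x) = (x^2 - 191)(x^2 - 86) and the roots of f are ±√191, ±√86. Hence the splitting field is K = Q(√191, √86). Since 191 and 86 are distinct squarefree integers > 1, their product 16426 is not a perfect square, so √86 ∉ Q(√191). By the tower law [K:Q] = [Q(√191,√86):Q(√191)] · [Q(√191):Q] = 2 · 2 = 4.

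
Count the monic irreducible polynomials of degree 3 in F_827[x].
There are 188536152 monic irreducible polynomials of degree 3 over F_827

Each element of F_{827^3} that lies in no proper subfield is a root of exactly one monic irreducible of degree 3 over F_827, and each such polynomial has 3 distinct roots in F_{827^3}. By Möbius inversion the count is N_827(3) = (1/3) Σ_{d|3} μ(3/d) · 827^d = (1/3)(μ(3)·827^1 + μ(1)·827^3) = 565608456/3 = 188536152.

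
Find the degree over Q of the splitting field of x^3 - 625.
[K : Q] = 6

The roots of x^3 - 625 are ∛625, ω∛625, ω^2∛625 where ω = e^(2πi/3) is a primitive cube root of unity, so K = Q(∛625, ω). Now [Q(∛625):Q] = 3 (since 625 is not a perfect cube, x^3 - 625 is irreducible) and [Q(ω):Q] = 2. Both 2 and 3 divide [K:Q], and [K:Q] ≤ 3·2 = 6, so [K:Q] = 6. (Equivalently: Q(∛625) ⊂ R but ω ∉ R, so [K : Q(∛625)] = 2.)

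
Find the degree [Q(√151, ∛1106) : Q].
[Q(√151, ∛1106) : Q] = 6

Let L = Q(√151, ∛1106). Since Q(√151) ⊂ L and [Q(√151):Q] = 2, the tower law gives 2 | [L:Q]. Likewise Q(∛1106) ⊂ L with [Q(∛1106):Q] = 3 (because 1106 is not a perfect cube), so 3 | [L:Q]. As gcd(2,3) = 1, [L:Q] is divisible by 6. Conversely L is generated over Q by √151 and ∛1106, so [L:Q] ≤ 2·3 = 6. Therefore [Q(√151, ∛1106) : Q] = 6.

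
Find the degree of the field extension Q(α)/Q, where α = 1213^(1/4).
[Q(α):Q] = 4

α is a root of x^4 - 1213. By Eisenstein's criterion at the prime p = 1213 (which divides the constant term 1213 but p^2 = 1471369 does not, since 1213 is squarefree), x^4 - 1213 is irreducible over Q. Hence [Q(α):Q] = 4.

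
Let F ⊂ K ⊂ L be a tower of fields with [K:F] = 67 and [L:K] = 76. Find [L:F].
[L:F] = 5092

The tower law says that for any tower of field extensions F ⊂ K ⊂ L with finite degrees, [L:F] = [L:K] · [K:F]. Here this gives [L:F] = 76 · 67 = 5092.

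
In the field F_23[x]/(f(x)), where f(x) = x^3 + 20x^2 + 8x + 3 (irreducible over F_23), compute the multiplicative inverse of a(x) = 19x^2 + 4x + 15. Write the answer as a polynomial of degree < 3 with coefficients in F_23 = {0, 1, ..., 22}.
a(x)^(-1) ≡ 4x^2 + 4x + 15 (mod f(x))

Since f is irreducible over F_23, F_23[x]/(f) is a field and a(x) ≠ 0 has an inverse. Apply the extended Euclidean algorithm to f(x) and a(x) in F_23[x]: f(x) = (17x + 12)·a(x) + (4x + 7);  a(x) = (22x + 20)·(4x + 7) + (13). The last nonzero remainder is the constant 13 = gcd(f, a) in F_23. Back-substituting through the division chain expresses 13 = s(x)·a(x) + t(x)·f(x) with s(x) ≡ 6x^2 + 6x + 11 (mod f), so (6x^2 + 6x + 11)·a(x) ≡ 13 (mod f). Multiplying by 13^(-1) ≡ 16 in F_23 gives a(x)^(-1) ≡ 16·(6x^2 + 6x + 11) ≡ 4x^2 + 4x + 15 (mod f). Check: (19x^2 + 4x + 15)·(4x^2 + 4x + 15) = 7x^4 + 16x^2 + 5x + 18 ≡ 1 (mod x^3 + 20x^2 + 8x + 3).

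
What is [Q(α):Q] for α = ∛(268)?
[Q(α):Q] = 3

The minimal polynomial of α is x^3 - 268, irreducible over Q since 268 is not a perfect cube (so x^3 - 268 has no rational root). Hence [Q(α):Q] = deg(m_α) = 3.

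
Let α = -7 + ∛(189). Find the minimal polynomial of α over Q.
m_α(x) = x^3 + 21x^2 + 147x + 154

Set β = α + 7 = ∛(189), so β^3 = 189. Then (α + 7)^3 - 189 = 0, i.e. α is a root of g(x) = (x + 7)^3 - 189 = x^3 + 21x^2 + 147x + 154. Since g(x) = h(x + 7) where h(x) = x^3 - 189, and h is irreducible over Q (because 189 is not a perfect cube, so h has no rational root, and a monic cubic with no rational root is irreducible), g is also irreducible (irreducibility is preserved under the substitution x → x + 7). Hence m_α(x) = x^3 + 21x^2 + 147x + 154.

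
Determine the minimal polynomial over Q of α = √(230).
m_α(x) = x^2 - 230

α satisfies α^2 - 230 = 0, so x^2 - 230 annihilates α. Since d = 230 is squarefree and ≠ 1, it is not a perfect square in Q, so x^2 - 230 has no rational root and is therefore irreducible over Q (a degree-2 polynomial over a field is irreducible iff it has no root). Hence m_α(x) = x^2 - 230.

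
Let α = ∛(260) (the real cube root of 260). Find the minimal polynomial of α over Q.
m_α(x) = x^3 - 260

α satisfies α^3 = 260, so x^3 - 260 annihilates α. By the rational root test, a rational root p/q (in lowest terms) of x^3 - 260 would satisfy p^3 = 260 q^3, forcing q = 1 and p^3 = 260; but 260 is not a perfect cube, contradiction. A monic cubic over Q with no rational root is irreducible (any nontrivial factorization would include a linear factor). Hence x^3 - 260 is the minimal polynomial of α, and in particular [Q(α):Q] = 3.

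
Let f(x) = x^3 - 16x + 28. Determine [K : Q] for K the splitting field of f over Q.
[K : Q] = 6

By the rational root test, any rational root of the monic integer polynomial f(x) = x^3 - 16x + 28 must be an integer dividing the constant term 28, i.e. one of ±{1, 2, 4, 7, 14, 28}. Evaluating: f(1) = 13, f(-1) = 43, f(2) = 4, f(-2) = 52, f(4) = 28, f(-4) = 28, f(7) = 259, f(-7) = -203, f(14) = 2548, f(-14) = -2492, f(28) = 21532, f(-28) = -21476; none is 0, so f has no rational root and is therefore irreducible over Q (a cubic with no linear factor over a field is irreducible). For an irreducible cubic, the Galois group is A_3 or S_3 according as the discriminant disc(f) = -4a^3 - 27b^2 = -4·(-16)^3 - 27·(28)^2 = -4784 is or is not a square in Q. Here disc(f) = -4784 is not a perfect square in Q, so the Galois group of f over Q is not contained in A_3 and must be all of S_3. The splitting field has degree |S_3| = 6 over Q, so [K : Q] = 6.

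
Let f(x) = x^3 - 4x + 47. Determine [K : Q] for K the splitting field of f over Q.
[K : Q] = 6

By the rational root test, any rational root of the monic integer polynomial f(x) = x^3 - 4x + 47 must be an integer dividing the constant term 47, i.e. one of ±{1, 47}. Evaluating: f(1) = 44, f(-1) = 50, f(47) = 103682, f(-47) = -103588; none is 0, so f has no rational root and is therefore irreducible over Q (a cubic with no linear factor over a field is irreducible). For an irreducible cubic, the Galois group is A_3 or S_3 according as the discriminant disc(f) = -4a^3 - 27b^2 = -4·(-4)^3 - 27·(47)^2 = -59387 is or is not a square in Q. Here disc(f) = -59387 is not a perfect square in Q, so the Galois group of f over Q is not contained in A_3 and must be all of S_3. The splitting field has degree |S_3| = 6 over Q, so [K : Q] = 6.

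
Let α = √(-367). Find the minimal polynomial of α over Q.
m_α(x) = x^2 + 367

α satisfies α^2 + 367 = 0, so x^2 + 367 annihilates α. Since d = -367 is squarefree and ≠ 1, it is not a perfect square in Q, so x^2 + 367 has no rational root and is therefore irreducible over Q (a degree-2 polynomial over a field is irreducible iff it has no root). Hence m_α(x) = x^2 + 367.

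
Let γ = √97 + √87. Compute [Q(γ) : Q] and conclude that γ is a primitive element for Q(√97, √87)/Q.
[Q(γ) : Q] = 4 (equivalently, Q(γ) = Q(√97, √87))

Obviously Q(γ) ⊆ Q(√97, √87), and [Q(√97, √87):Q] = 4 (since 97, 87 are distinct squarefree integers > 1 with 8439 not a perfect square). To show equality we compute the minimal polynomial of γ. From γ = √97 + √87: γ^2 = 97 + 2√(8439) + 87 = 184 + 2√(8439), so γ^2 - 184 = 2√(8439); squaring, (γ^2 - 184)^2 = 4·8439, i.e. γ^4 - 368γ^2 + 33856 - 33756 = 0, i.e. γ^4 - 368γ^2 + 100 = 0. So γ is a root of x^4 - 368x^2 + 100. This polynomial is irreducible over Q: it has no rational root (each ±√97 ± √87 is irrational), and any factorization into two quadratics over Q would force √(8439) ∈ Q (pairing opposite roots) or √97, √87 ∈ Q (other pairings), all impossible. Hence [Q(γ):Q] = 4 = [Q(√97, √87):Q], so Q(γ) = Q(√97, √87).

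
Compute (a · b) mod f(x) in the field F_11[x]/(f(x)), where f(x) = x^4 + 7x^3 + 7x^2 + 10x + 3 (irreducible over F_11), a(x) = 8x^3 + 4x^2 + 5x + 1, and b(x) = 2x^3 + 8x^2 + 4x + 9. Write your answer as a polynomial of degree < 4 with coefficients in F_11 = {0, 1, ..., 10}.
a · b ≡ 8x^3 + 9x^2 + 4x + 9 (mod f(x))

Multiply in F_11[x]: a(x)·b(x) = (8x^3 + 4x^2 + 5x + 1)·(2x^3 + 8x^2 + 4x + 9) = 5x^6 + 6x^5 + 8x^4 + 9x^3 + 9x^2 + 5x + 9. This has degree ≥ 4, so divide by f(x) over F_11: 5x^6 + 6x^5 + 8x^4 + 9x^3 + 9x^2 + 5x + 9 = (5x^2 + 4x)·(x^4 + 7x^3 + 7x^2 + 10x + 3) + (8x^3 + 9x^2 + 4x + 9). Hence a·b ≡ 8x^3 + 9x^2 + 4x + 9 (mod f). (F_11[x]/(f) is a field with 11^4 = 14641 elements since f is irreducible of degree 4.)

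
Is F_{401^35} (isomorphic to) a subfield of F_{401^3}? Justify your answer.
No: F_{401^35} is not a subfield of F_{401^3}

F_{p^m} embeds in F_{p^n} iff m | n. Here 35 ∤ 3 (since 3 = 0·35 + 3 with remainder 3 ≠ 0), so F_{401^35} is not a subfield of F_{401^3}. Equivalently: if it were, the tower law would give 35 = [F_{401^35}:F_401] dividing [F_{401^3}:F_401] = 3, contradiction.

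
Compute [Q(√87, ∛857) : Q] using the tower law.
[Q(√87, ∛857) : Q] = 6

Let L = Q(√87, ∛857). Since Q(√87) ⊂ L and [Q(√87):Q] = 2, the tower law gives 2 | [L:Q]. Likewise Q(∛857) ⊂ L with [Q(∛857):Q] = 3 (because 857 is not a perfect cube), so 3 | [L:Q]. As gcd(2,3) = 1, [L:Q] is divisible by 6. Conversely L is generated over Q by √87 and ∛857, so [L:Q] ≤ 2·3 = 6. Therefore [Q(√87, ∛857) : Q] = 6.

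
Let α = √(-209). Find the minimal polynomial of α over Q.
m_α(x) = x^2 + 209

α satisfies α^2 + 209 = 0, so x^2 + 209 annihilates α. Since d = -209 is squarefree and ≠ 1, it is not a perfect square in Q, so x^2 + 209 has no rational root and is therefore irreducible over Q (a degree-2 polynomial over a field is irreducible iff it has no root). Hence m_α(x) = x^2 + 209.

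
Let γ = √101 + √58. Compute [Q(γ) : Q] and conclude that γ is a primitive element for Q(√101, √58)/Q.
[Q(γ) : Q] = 4 (equivalently, Q(γ) = Q(√101, √58))

Obviously Q(γ) ⊆ Q(√101, √58), and [Q(√101, √58):Q] = 4 (since 101, 58 are distinct squarefree integers > 1 with 5858 not a perfect square). To show equality we compute the minimal polynomial of γ. From γ = √101 + √58: γ^2 = 101 + 2√(5858) + 58 = 159 + 2√(5858), so γ^2 - 159 = 2√(5858); squaring, (γ^2 - 159)^2 = 4·5858, i.e. γ^4 - 318γ^2 + 25281 - 23432 = 0, i.e. γ^4 - 318γ^2 + 1849 = 0. So γ is a root of x^4 - 318x^2 + 1849. This polynomial is irreducible over Q: it has no rational root (each ±√101 ± √58 is irrational), and any factorization into two quadratics over Q would force √(5858) ∈ Q (pairing opposite roots) or √101, √58 ∈ Q (other pairings), all impossible. Hence [Q(γ):Q] = 4 = [Q(√101, √58):Q], so Q(γ) = Q(√101, √58).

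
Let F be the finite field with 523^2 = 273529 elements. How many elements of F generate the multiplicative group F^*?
There are φ(273528) = 87360 primitive elements

F_q^* is cyclic of order q - 1 = 273528. A cyclic group of order m has exactly φ(m) generators. Here m = 273528 = 2^3 · 3^2 · 29 · 131, so the number of primitive elements is φ(273528) = 87360.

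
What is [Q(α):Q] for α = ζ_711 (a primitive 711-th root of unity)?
[Q(α):Q] = 468

The minimal polynomial of ζ_711 over Q is the 711-th cyclotomic polynomial Φ_711(x), which is irreducible over Q and has degree φ(711) = 468. Hence [Q(α):Q] = φ(711) = 468.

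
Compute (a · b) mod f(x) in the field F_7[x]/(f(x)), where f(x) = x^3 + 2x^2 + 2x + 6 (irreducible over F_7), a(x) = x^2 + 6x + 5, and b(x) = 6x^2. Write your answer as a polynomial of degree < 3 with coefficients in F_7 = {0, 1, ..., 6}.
a · b ≡ 5x^2 + 3 (mod f(x))

Multiply in F_7[x]: a(x)·b(x) = (x^2 + 6x + 5)·(6x^2) = 6x^4 + x^3 + 2x^2. This has degree ≥ 3, so divide by f(x) over F_7: 6x^4 + x^3 + 2x^2 = (6x + 3)·(x^3 + 2x^2 + 2x + 6) + (5x^2 + 3). Hence a·b ≡ 5x^2 + 3 (mod f). (F_7[x]/(f) is a field with 7^3 = 343 elements since f is irreducible of degree 3.)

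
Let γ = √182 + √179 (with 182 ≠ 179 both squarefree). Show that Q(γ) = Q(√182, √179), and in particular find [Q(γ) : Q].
[Q(γ) : Q] = 4 (equivalently, Q(γ) = Q(√182, √179))

Obviously Q(γ) ⊆ Q(√182, √179), and [Q(√182, √179):Q] = 4 (since 182, 179 are distinct squarefree integers > 1 with 32578 not a perfect square). To show equality we compute the minimal polynomial of γ. From γ = √182 + √179: γ^2 = 182 + 2√(32578) + 179 = 361 + 2√(32578), so γ^2 - 361 = 2√(32578); squaring, (γ^2 - 361)^2 = 4·32578, i.e. γ^4 - 722γ^2 + 130321 - 130312 = 0, i.e. γ^4 - 722γ^2 + 9 = 0. So γ is a root of x^4 - 722x^2 + 9. This polynomial is irreducible over Q: it has no rational root (each ±√182 ± √179 is irrational), and any factorization into two quadratics over Q would force √(32578) ∈ Q (pairing opposite roots) or √182, √179 ∈ Q (other pairings), all impossible. Hence [Q(γ):Q] = 4 = [Q(√182, √179):Q], so Q(γ) = Q(√182, √179).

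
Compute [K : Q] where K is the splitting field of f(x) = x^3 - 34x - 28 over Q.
[K : Q] = 6

By the rational root test, any rational root of the monic integer polynomial f(x) = x^3 - 34x - 28 must be an integer dividing the constant term -28, i.e. one of ±{1, 2, 4, 7, 14, 28}. Evaluating: f(1) = -61, f(-1) = 5, f(2) = -88, f(-2) = 32, f(4) = -100, f(-4) = 44, f(7) = 77, f(-7) = -133, f(14) = 2240, f(-14) = -2296, f(28) = 20972, f(-28) = -21028; none is 0, so f has no rational root and is therefore irreducible over Q (a cubic with no linear factor over a field is irreducible). For an irreducible cubic, the Galois group is A_3 or S_3 according as the discriminant disc(f) = -4a^3 - 27b^2 = -4·(-34)^3 - 27·(-28)^2 = 136048 is or is not a square in Q. Here disc(f) = 136048 is not a perfect square in Q, so the Galois group of f over Q is not contained in A_3 and must be all of S_3. The splitting field has degree |S_3| = 6 over Q, so [K : Q] = 6.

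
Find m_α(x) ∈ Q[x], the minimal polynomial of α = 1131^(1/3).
m_α(x) = x^3 - 1131

α satisfies α^3 = 1131, so x^3 - 1131 annihilates α. By the rational root test, a rational root p/q (in lowest terms) of x^3 - 1131 would satisfy p^3 = 1131 q^3, forcing q = 1 and p^3 = 1131; but 1131 is not a perfect cube, contradiction. A monic cubic over Q with no rational root is irreducible (any nontrivial factorization would include a linear factor). Hence x^3 - 1131 is the minimal polynomial of α, and in particular [Q(α):Q] = 3.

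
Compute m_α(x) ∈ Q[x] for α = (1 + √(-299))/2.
m_α(x) = x^2 - x + 75

From 2α - 1 = √(-299), squaring gives (2α - 1)^2 = -299, i.e. 4α^2 - 4α + 1 = -299, so α^2 - α + (1 + 299)/4 = 0. Since -299 ≡ 1 (mod 4), (1 + 299)/4 = 75 ∈ Z. The polynomial x^2 - x + 75 has discriminant 1 - 4·(75) = -299, which is not a perfect square in Q (d = -299 is squarefree and ≠ 1), so x^2 - x + 75 is irreducible over Q. It is the minimal polynomial of α.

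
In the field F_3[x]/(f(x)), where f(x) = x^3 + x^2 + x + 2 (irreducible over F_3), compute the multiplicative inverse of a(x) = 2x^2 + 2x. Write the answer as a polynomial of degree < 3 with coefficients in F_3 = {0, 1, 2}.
a(x)^(-1) ≡ x^2 + 2x + 1 (mod f(x))

Since f is irreducible over F_3, F_3[x]/(f) is a field and a(x) ≠ 0 has an inverse. Apply the extended Euclidean algorithm to f(x) and a(x) in F_3[x]: f(x) = (2x)·a(x) + (x + 2);  a(x) = (2x + 1)·(x + 2) + (1). The last nonzero remainder is the constant 1 = gcd(f, a) in F_3. Back-substituting through the division chain expresses 1 = s(x)·a(x) + t(x)·f(x) with s(x) ≡ x^2 + 2x + 1 (mod f), so a(x)^(-1) ≡ s(x) = x^2 + 2x + 1 (mod f). Check: (2x^2 + 2x)·(x^2 + 2x + 1) = 2x^4 + 2x ≡ 1 (mod x^3 + x^2 + x + 2).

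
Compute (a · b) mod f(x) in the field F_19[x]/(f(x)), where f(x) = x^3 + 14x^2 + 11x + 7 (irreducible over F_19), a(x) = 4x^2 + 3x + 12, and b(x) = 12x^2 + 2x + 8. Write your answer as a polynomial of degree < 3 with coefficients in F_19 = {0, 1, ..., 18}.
a · b ≡ 10x^2 + 8x + 8 (mod f(x))

Multiply in F_19[x]: a(x)·b(x) = (4x^2 + 3x + 12)·(12x^2 + 2x + 8) = 10x^4 + 6x^3 + 11x^2 + 10x + 1. This has degree ≥ 3, so divide by f(x) over F_19: 10x^4 + 6x^3 + 11x^2 + 10x + 1 = (10x + 18)·(x^3 + 14x^2 + 11x + 7) + (10x^2 + 8x + 8). Hence a·b ≡ 10x^2 + 8x + 8 (mod f). (F_19[x]/(f) is a field with 19^3 = 6859 elements since f is irreducible of degree 3.)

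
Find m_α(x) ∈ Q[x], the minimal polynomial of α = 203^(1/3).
m_α(x) = x^3 - 203

α satisfies α^3 = 203, so x^3 - 203 annihilates α. By the rational root test, a rational root p/q (in lowest terms) of x^3 - 203 would satisfy p^3 = 203 q^3, forcing q = 1 and p^3 = 203; but 203 is not a perfect cube, contradiction. A monic cubic over Q with no rational root is irreducible (any nontrivial factorization would include a linear factor). Hence x^3 - 203 is the minimal polynomial of α, and in particular [Q(α):Q] = 3.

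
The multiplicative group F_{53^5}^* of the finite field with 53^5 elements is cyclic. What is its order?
|F_{53^5}^*| = 418195492

F_{53^5} has 53^5 = 418195493 elements; its multiplicative group consists of all nonzero elements, so |F_{53^5}^*| = 418195493 - 1 = 418195492. (It is cyclic since any finite subgroup of the multiplicative group of a field is cyclic.)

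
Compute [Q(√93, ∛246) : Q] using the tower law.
[Q(√93, ∛246) : Q] = 6

Let L = Q(√93, ∛246). Since Q(√93) ⊂ L and [Q(√93):Q] = 2, the tower law gives 2 | [L:Q]. Likewise Q(∛246) ⊂ L with [Q(∛246):Q] = 3 (because 246 is not a perfect cube), so 3 | [L:Q]. As gcd(2,3) = 1, [L:Q] is divisible by 6. Conversely L is generated over Q by √93 and ∛246, so [L:Q] ≤ 2·3 = 6. Therefore [Q(√93, ∛246) : Q] = 6.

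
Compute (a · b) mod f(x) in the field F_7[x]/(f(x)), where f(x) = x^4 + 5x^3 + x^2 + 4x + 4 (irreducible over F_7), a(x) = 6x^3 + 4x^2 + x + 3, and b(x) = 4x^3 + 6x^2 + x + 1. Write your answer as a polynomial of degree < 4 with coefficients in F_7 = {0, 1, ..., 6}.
a · b ≡ 3x^2 + 3x + 3 (mod f(x))

Multiply in F_7[x]: a(x)·b(x) = (6x^3 + 4x^2 + x + 3)·(4x^3 + 6x^2 + x + 1) = 3x^6 + 3x^5 + 6x^4 + 2x^2 + 4x + 3. This has degree ≥ 4, so divide by f(x) over F_7: 3x^6 + 3x^5 + 6x^4 + 2x^2 + 4x + 3 = (3x^2 + 2x)·(x^4 + 5x^3 + x^2 + 4x + 4) + (3x^2 + 3x + 3). Hence a·b ≡ 3x^2 + 3x + 3 (mod f). (F_7[x]/(f) is a field with 7^4 = 2401 elements since f is irreducible of degree 4.)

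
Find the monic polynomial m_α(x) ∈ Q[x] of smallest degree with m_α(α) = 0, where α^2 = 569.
m_α(x) = x^2 - 569

α satisfies α^2 - 569 = 0, so x^2 - 569 annihilates α. Since d = 569 is squarefree and ≠ 1, it is not a perfect square in Q, so x^2 - 569 has no rational root and is therefore irreducible over Q (a degree-2 polynomial over a field is irreducible iff it has no root). Hence m_α(x) = x^2 - 569.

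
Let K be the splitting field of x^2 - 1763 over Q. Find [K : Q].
[K : Q] = 2

f(x) = x^2 - 1763 factors as (x - √1763)(x + √1763). The splitting field is K = Q(√1763). Since 1763 is squarefree and > 1, it is not a perfect square, so x^2 - 1763 is irreducible over Q and [Q(√1763) : Q] = 2. Hence [K : Q] = 2.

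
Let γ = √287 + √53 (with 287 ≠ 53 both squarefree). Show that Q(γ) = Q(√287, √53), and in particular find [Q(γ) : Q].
[Q(γ) : Q] = 4 (equivalently, Q(γ) = Q(√287, √53))

Obviously Q(γ) ⊆ Q(√287, √53), and [Q(√287, √53):Q] = 4 (since 287, 53 are distinct squarefree integers > 1 with 15211 not a perfect square). To show equality we compute the minimal polynomial of γ. From γ = √287 + √53: γ^2 = 287 + 2√(15211) + 53 = 340 + 2√(15211), so γ^2 - 340 = 2√(15211); squaring, (γ^2 - 340)^2 = 4·15211, i.e. γ^4 - 680γ^2 + 115600 - 60844 = 0, i.e. γ^4 - 680γ^2 + 54756 = 0. So γ is a root of x^4 - 680x^2 + 54756. This polynomial is irreducible over Q: it has no rational root (each ±√287 ± √53 is irrational), and any factorization into two quadratics over Q would force √(15211) ∈ Q (pairing opposite roots) or √287, √53 ∈ Q (other pairings), all impossible. Hence [Q(γ):Q] = 4 = [Q(√287, √53):Q], so Q(γ) = Q(√287, √53).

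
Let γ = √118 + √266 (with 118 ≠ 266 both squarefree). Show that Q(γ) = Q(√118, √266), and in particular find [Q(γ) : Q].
[Q(γ) : Q] = 4 (equivalently, Q(γ) = Q(√118, √266))

Obviously Q(γ) ⊆ Q(√118, √266), and [Q(√118, √266):Q] = 4 (since 118, 266 are distinct squarefree integers > 1 with 31388 not a perfect square). To show equality we compute the minimal polynomial of γ. From γ = √118 + √266: γ^2 = 118 + 2√(31388) + 266 = 384 + 2√(31388), so γ^2 - 384 = 2√(31388); squaring, (γ^2 - 384)^2 = 4·31388, i.e. γ^4 - 768γ^2 + 147456 - 125552 = 0, i.e. γ^4 - 768γ^2 + 21904 = 0. So γ is a root of x^4 - 768x^2 + 21904. This polynomial is irreducible over Q: it has no rational root (each ±√118 ± √266 is irrational), and any factorization into two quadratics over Q would force √(31388) ∈ Q (pairing opposite roots) or √118, √266 ∈ Q (other pairings), all impossible. Hence [Q(γ):Q] = 4 = [Q(√118, √266):Q], so Q(γ) = Q(√118, √266).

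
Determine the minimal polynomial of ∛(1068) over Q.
m_α(x) = x^3 - 1068

α satisfies α^3 = 1068, so x^3 - 1068 annihilates α. By the rational root test, a rational root p/q (in lowest terms) of x^3 - 1068 would satisfy p^3 = 1068 q^3, forcing q = 1 and p^3 = 1068; but 1068 is not a perfect cube, contradiction. A monic cubic over Q with no rational root is irreducible (any nontrivial factorization would include a linear factor). Hence x^3 - 1068 is the minimal polynomial of α, and in particular [Q(α):Q] = 3.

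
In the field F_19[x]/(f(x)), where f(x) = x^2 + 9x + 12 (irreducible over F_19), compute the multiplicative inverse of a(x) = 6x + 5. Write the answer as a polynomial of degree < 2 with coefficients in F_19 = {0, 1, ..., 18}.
a(x)^(-1) ≡ 2x + 10 (mod f(x))

Since f is irreducible over F_19, F_19[x]/(f) is a field and a(x) ≠ 0 has an inverse. Apply the extended Euclidean algorithm to f(x) and a(x) in F_19[x]: f(x) = (16x + 4)·a(x) + (11). The last nonzero remainder is the constant 11 = gcd(f, a) in F_19. Back-substituting through the division chain expresses 11 = s(x)·a(x) + t(x)·f(x) with s(x) ≡ 3x + 15 (mod f), so (3x + 15)·a(x) ≡ 11 (mod f). Multiplying by 11^(-1) ≡ 7 in F_19 gives a(x)^(-1) ≡ 7·(3x + 15) ≡ 2x + 10 (mod f). Check: (6x + 5)·(2x + 10) = 12x^2 + 13x + 12 ≡ 1 (mod x^2 + 9x + 12).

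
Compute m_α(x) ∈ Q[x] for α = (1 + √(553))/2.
m_α(x) = x^2 - x - 138

From 2α - 1 = √(553), squaring gives (2α - 1)^2 = 553, i.e. 4α^2 - 4α + 1 = 553, so α^2 - α + (1 - 553)/4 = 0. Since 553 ≡ 1 (mod 4), (1 - 553)/4 = -138 ∈ Z. The polynomial x^2 - x - 138 has discriminant 1 - 4·(-138) = 553, which is not a perfect square in Q (d = 553 is squarefree and ≠ 1), so x^2 - x - 138 is irreducible over Q. It is the minimal polynomial of α.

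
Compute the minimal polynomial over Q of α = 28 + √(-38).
m_α(x) = x^2 - 56x + 822

From α - 28 = √(-38), squaring gives (α - 28)^2 = -38, i.e. α^2 - 56α + 784 = -38, so α^2 - 56α + 822 = 0. The discriminant of x^2 - 56x + 822 is (-56)^2 - 4·(822) = 3136 - 3288 = -152, and 4·(-38) is not a perfect square in Q since -38 is squarefree and ≠ 1. Hence x^2 - 56x + 822 is irreducible over Q and is the minimal polynomial of α.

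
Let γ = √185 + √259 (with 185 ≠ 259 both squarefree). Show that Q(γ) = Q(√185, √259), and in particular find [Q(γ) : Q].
[Q(γ) : Q] = 4 (equivalently, Q(γ) = Q(√185, √259))

Obviously Q(γ) ⊆ Q(√185, √259), and [Q(√185, √259):Q] = 4 (since 185, 259 are distinct squarefree integers > 1 with 47915 not a perfect square). To show equality we compute the minimal polynomial of γ. From γ = √185 + √259: γ^2 = 185 + 2√(47915) + 259 = 444 + 2√(47915), so γ^2 - 444 = 2√(47915); squaring, (γ^2 - 444)^2 = 4·47915, i.e. γ^4 - 888γ^2 + 197136 - 191660 = 0, i.e. γ^4 - 888γ^2 + 5476 = 0. So γ is a root of x^4 - 888x^2 + 5476. This polynomial is irreducible over Q: it has no rational root (each ±√185 ± √259 is irrational), and any factorization into two quadratics over Q would force √(47915) ∈ Q (pairing opposite roots) or √185, √259 ∈ Q (other pairings), all impossible. Hence [Q(γ):Q] = 4 = [Q(√185, √259):Q], so Q(γ) = Q(√185, √259).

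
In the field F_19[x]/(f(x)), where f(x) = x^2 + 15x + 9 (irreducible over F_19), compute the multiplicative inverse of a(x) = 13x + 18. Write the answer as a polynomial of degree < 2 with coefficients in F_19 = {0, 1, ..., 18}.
a(x)^(-1) ≡ 9x + 10 (mod f(x))

Since f is irreducible over F_19, F_19[x]/(f) is a field and a(x) ≠ 0 has an inverse. Apply the extended Euclidean algorithm to f(x) and a(x) in F_19[x]: f(x) = (3x + 16)·a(x) + (6). The last nonzero remainder is the constant 6 = gcd(f, a) in F_19. Back-substituting through the division chain expresses 6 = s(x)·a(x) + t(x)·f(x) with s(x) ≡ 16x + 3 (mod f), so (16x + 3)·a(x) ≡ 6 (mod f). Multiplying by 6^(-1) ≡ 16 in F_19 gives a(x)^(-1) ≡ 16·(16x + 3) ≡ 9x + 10 (mod f). Check: (13x + 18)·(9x + 10) = 3x^2 + 7x + 9 ≡ 1 (mod x^2 + 15x + 9).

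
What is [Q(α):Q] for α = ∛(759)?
[Q(α):Q] = 3

The minimal polynomial of α is x^3 - 759, irreducible over Q since 759 is not a perfect cube (so x^3 - 759 has no rational root). Hence [Q(α):Q] = deg(m_α) = 3.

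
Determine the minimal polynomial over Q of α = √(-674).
m_α(x) = x^2 + 674

α satisfies α^2 + 674 = 0, so x^2 + 674 annihilates α. Since d = -674 is squarefree and ≠ 1, it is not a perfect square in Q, so x^2 + 674 has no rational root and is therefore irreducible over Q (a degree-2 polynomial over a field is irreducible iff it has no root). Hence m_α(x) = x^2 + 674.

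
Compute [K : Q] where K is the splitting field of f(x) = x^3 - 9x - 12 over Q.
[K : Q] = 6

By the rational root test, any rational root of the monic integer polynomial f(x) = x^3 - 9x - 12 must be an integer dividing the constant term -12, i.e. one of ±{1, 2, 3, 4, 6, 12}. Evaluating: f(1) = -20, f(-1) = -4, f(2) = -22, f(-2) = -2, f(3) = -12, f(-3) = -12, f(4) = 16, f(-4) = -40, f(6) = 150, f(-6) = -174, f(12) = 1608, f(-12) = -1632; none is 0, so f has no rational root and is therefore irreducible over Q (a cubic with no linear factor over a field is irreducible). For an irreducible cubic, the Galois group is A_3 or S_3 according as the discriminant disc(f) = -4a^3 - 27b^2 = -4·(-9)^3 - 27·(-12)^2 = -972 is or is not a square in Q. Here disc(f) = -972 is not a perfect square in Q, so the Galois group of f over Q is not contained in A_3 and must be all of S_3. The splitting field has degree |S_3| = 6 over Q, so [K : Q] = 6.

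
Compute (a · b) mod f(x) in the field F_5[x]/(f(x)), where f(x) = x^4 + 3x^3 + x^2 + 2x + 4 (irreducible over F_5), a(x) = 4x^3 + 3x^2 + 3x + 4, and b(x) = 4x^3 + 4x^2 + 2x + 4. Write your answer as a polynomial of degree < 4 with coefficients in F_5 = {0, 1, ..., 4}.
a · b ≡ 4x^2 + 3x + 2 (mod f(x))

Multiply in F_5[x]: a(x)·b(x) = (4x^3 + 3x^2 + 3x + 4)·(4x^3 + 4x^2 + 2x + 4) = x^6 + 3x^5 + 2x^4 + 4x^2 + 1. This has degree ≥ 4, so divide by f(x) over F_5: x^6 + 3x^5 + 2x^4 + 4x^2 + 1 = (x^2 + 1)·(x^4 + 3x^3 + x^2 + 2x + 4) + (4x^2 + 3x + 2). Hence a·b ≡ 4x^2 + 3x + 2 (mod f). (F_5[x]/(f) is a field with 5^4 = 625 elements since f is irreducible of degree 4.)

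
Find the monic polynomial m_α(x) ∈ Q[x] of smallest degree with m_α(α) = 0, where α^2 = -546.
m_α(x) = x^2 + 546

α satisfies α^2 + 546 = 0, so x^2 + 546 annihilates α. Since d = -546 is squarefree and ≠ 1, it is not a perfect square in Q, so x^2 + 546 has no rational root and is therefore irreducible over Q (a degree-2 polynomial over a field is irreducible iff it has no root). Hence m_α(x) = x^2 + 546.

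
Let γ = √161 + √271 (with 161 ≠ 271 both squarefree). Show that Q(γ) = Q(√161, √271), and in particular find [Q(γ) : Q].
[Q(γ) : Q] = 4 (equivalently, Q(γ) = Q(√161, √271))

Obviously Q(γ) ⊆ Q(√161, √271), and [Q(√161, √271):Q] = 4 (since 161, 271 are distinct squarefree integers > 1 with 43631 not a perfect square). To show equality we compute the minimal polynomial of γ. From γ = √161 + √271: γ^2 = 161 + 2√(43631) + 271 = 432 + 2√(43631), so γ^2 - 432 = 2√(43631); squaring, (γ^2 - 432)^2 = 4·43631, i.e. γ^4 - 864γ^2 + 186624 - 174524 = 0, i.e. γ^4 - 864γ^2 + 12100 = 0. So γ is a root of x^4 - 864x^2 + 12100. This polynomial is irreducible over Q: it has no rational root (each ±√161 ± √271 is irrational), and any factorization into two quadratics over Q would force √(43631) ∈ Q (pairing opposite roots) or √161, √271 ∈ Q (other pairings), all impossible. Hence [Q(γ):Q] = 4 = [Q(√161, √271):Q], so Q(γ) = Q(√161, √271).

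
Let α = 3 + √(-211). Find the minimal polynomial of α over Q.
m_α(x) = x^2 - 6x + 220

From α - 3 = √(-211), squaring gives (α - 3)^2 = -211, i.e. α^2 - 6α + 9 = -211, so α^2 - 6α + 220 = 0. The discriminant of x^2 - 6x + 220 is (-6)^2 - 4·(220) = 36 - 880 = -844, and 4·(-211) is not a perfect square in Q since -211 is squarefree and ≠ 1. Hence x^2 - 6x + 220 is irreducible over Q and is the minimal polynomial of α.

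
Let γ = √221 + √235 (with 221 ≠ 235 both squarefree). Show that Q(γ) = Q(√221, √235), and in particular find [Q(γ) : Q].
[Q(γ) : Q] = 4 (equivalently, Q(γ) = Q(√221, √235))

Obviously Q(γ) ⊆ Q(√221, √235), and [Q(√221, √235):Q] = 4 (since 221, 235 are distinct squarefree integers > 1 with 51935 not a perfect square). To show equality we compute the minimal polynomial of γ. From γ = √221 + √235: γ^2 = 221 + 2√(51935) + 235 = 456 + 2√(51935), so γ^2 - 456 = 2√(51935); squaring, (γ^2 - 456)^2 = 4·51935, i.e. γ^4 - 912γ^2 + 207936 - 207740 = 0, i.e. γ^4 - 912γ^2 + 196 = 0. So γ is a root of x^4 - 912x^2 + 196. This polynomial is irreducible over Q: it has no rational root (each ±√221 ± √235 is irrational), and any factorization into two quadratics over Q would force √(51935) ∈ Q (pairing opposite roots) or √221, √235 ∈ Q (other pairings), all impossible. Hence [Q(γ):Q] = 4 = [Q(√221, √235):Q], so Q(γ) = Q(√221, √235).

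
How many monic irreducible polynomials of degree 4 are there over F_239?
There are 815687880 monic irreducible polynomials of degree 4 over F_239

Each element of F_{239^4} that lies in no proper subfield is a root of exactly one monic irreducible of degree 4 over F_239, and each such polynomial has 4 distinct roots in F_{239^4}. By Möbius inversion the count is N_239(4) = (1/4) Σ_{d|4} μ(4/d) · 239^d = (1/4)(μ(4)·239^1 + μ(2)·239^2 + μ(1)·239^4) = 3262751520/4 = 815687880.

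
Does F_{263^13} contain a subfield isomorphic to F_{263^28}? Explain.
No: F_{263^28} is not a subfield of F_{263^13}

F_{p^m} embeds in F_{p^n} iff m | n. Here 28 ∤ 13 (since 13 = 0·28 + 13 with remainder 13 ≠ 0), so F_{263^28} is not a subfield of F_{263^13}. Equivalently: if it were, the tower law would give 28 = [F_{263^28}:F_263] dividing [F_{263^13}:F_263] = 13, contradiction.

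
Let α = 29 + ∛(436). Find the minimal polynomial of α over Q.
m_α(x) = x^3 - 87x^2 + 2523x - 24825

Set β = α - 29 = ∛(436), so β^3 = 436. Then (α - 29)^3 - 436 = 0, i.e. α is a root of g(x) = (x - 29)^3 - 436 = x^3 - 87x^2 + 2523x - 24825. Since g(x) = h(x - 29) where h(x) = x^3 - 436, and h is irreducible over Q (because 436 is not a perfect cube, so h has no rational root, and a monic cubic with no rational root is irreducible), g is also irreducible (irreducibility is preserved under the substitution x → x - 29). Hence m_α(x) = x^3 - 87x^2 + 2523x - 24825.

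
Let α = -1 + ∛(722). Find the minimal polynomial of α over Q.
m_α(x) = x^3 + 3x^2 + 3x - 721

Set β = α + 1 = ∛(722), so β^3 = 722. Then (α + 1)^3 - 722 = 0, i.e. α is a root of g(x) = (x + 1)^3 - 722 = x^3 + 3x^2 + 3x - 721. Since g(x) = h(x + 1) where h(x) = x^3 - 722, and h is irreducible over Q (because 722 is not a perfect cube, so h has no rational root, and a monic cubic with no rational root is irreducible), g is also irreducible (irreducibility is preserved under the substitution x → x + 1). Hence m_α(x) = x^3 + 3x^2 + 3x - 721.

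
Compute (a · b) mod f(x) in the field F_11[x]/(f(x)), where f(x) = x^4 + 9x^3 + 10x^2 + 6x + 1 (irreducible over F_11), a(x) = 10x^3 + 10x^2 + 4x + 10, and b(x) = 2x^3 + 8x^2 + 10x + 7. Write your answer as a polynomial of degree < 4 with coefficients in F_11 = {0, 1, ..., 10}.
a · b ≡ 8x^3 + 5x^2 + 8x (mod f(x))

Multiply in F_11[x]: a(x)·b(x) = (10x^3 + 10x^2 + 4x + 10)·(2x^3 + 8x^2 + 10x + 7) = 9x^6 + x^5 + x^4 + 2x^3 + 3x^2 + 7x + 4. This has degree ≥ 4, so divide by f(x) over F_11: 9x^6 + x^5 + x^4 + 2x^3 + 3x^2 + 7x + 4 = (9x^2 + 8x + 4)·(x^4 + 9x^3 + 10x^2 + 6x + 1) + (8x^3 + 5x^2 + 8x). Hence a·b ≡ 8x^3 + 5x^2 + 8x (mod f). (F_11[x]/(f) is a field with 11^4 = 14641 elements since f is irreducible of degree 4.)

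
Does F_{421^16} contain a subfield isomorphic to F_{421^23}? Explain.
No: F_{421^23} is not a subfield of F_{421^16}

F_{p^m} embeds in F_{p^n} iff m | n. Here 23 ∤ 16 (since 16 = 0·23 + 16 with remainder 16 ≠ 0), so F_{421^23} is not a subfield of F_{421^16}. Equivalently: if it were, the tower law would give 23 = [F_{421^23}:F_421] dividing [F_{421^16}:F_421] = 16, contradiction.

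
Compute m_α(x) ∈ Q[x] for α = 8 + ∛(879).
m_α(x) = x^3 - 24x^2 + 192x - 1391

Set β = α - 8 = ∛(879), so β^3 = 879. Then (α - 8)^3 - 879 = 0, i.e. α is a root of g(x) = (x - 8)^3 - 879 = x^3 - 24x^2 + 192x - 1391. Since g(x) = h(x - 8) where h(x) = x^3 - 879, and h is irreducible over Q (because 879 is not a perfect cube, so h has no rational root, and a monic cubic with no rational root is irreducible), g is also irreducible (irreducibility is preserved under the substitution x → x - 8). Hence m_α(x) = x^3 - 24x^2 + 192x - 1391.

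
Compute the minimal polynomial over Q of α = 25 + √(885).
m_α(x) = x^2 - 50x - 260

From α - 25 = √(885), squaring gives (α - 25)^2 = 885, i.e. α^2 - 50α + 625 = 885, so α^2 - 50α - 260 = 0. The discriminant of x^2 - 50x - 260 is (-50)^2 - 4·(-260) = 2500 + 1040 = 3540, and 4·(885) is not a perfect square in Q since 885 is squarefree and ≠ 1. Hence x^2 - 50x - 260 is irreducible over Q and is the minimal polynomial of α.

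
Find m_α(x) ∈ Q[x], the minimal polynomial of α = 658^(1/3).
m_α(x) = x^3 - 658

α satisfies α^3 = 658, so x^3 - 658 annihilates α. By the rational root test, a rational root p/q (in lowest terms) of x^3 - 658 would satisfy p^3 = 658 q^3, forcing q = 1 and p^3 = 658; but 658 is not a perfect cube, contradiction. A monic cubic over Q with no rational root is irreducible (any nontrivial factorization would include a linear factor). Hence x^3 - 658 is the minimal polynomial of α, and in particular [Q(α):Q] = 3.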